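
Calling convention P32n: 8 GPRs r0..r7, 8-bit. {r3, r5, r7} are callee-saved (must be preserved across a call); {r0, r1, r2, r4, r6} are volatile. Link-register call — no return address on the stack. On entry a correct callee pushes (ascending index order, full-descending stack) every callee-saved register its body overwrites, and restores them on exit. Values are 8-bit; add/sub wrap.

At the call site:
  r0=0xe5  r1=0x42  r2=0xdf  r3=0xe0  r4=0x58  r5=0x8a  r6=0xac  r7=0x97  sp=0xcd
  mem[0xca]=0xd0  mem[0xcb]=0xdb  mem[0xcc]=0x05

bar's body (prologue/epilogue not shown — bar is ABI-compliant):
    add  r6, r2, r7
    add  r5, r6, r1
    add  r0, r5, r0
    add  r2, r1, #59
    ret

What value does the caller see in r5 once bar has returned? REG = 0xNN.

REG = 0x8a

prologue: push r5 → mem[0xcc]=0x8a, sp=0xcc
body[0] add  r6, r2, r7 → r6=0x76
body[1] add  r5, r6, r1 → r5=0xb8
body[2] add  r0, r5, r0 → r0=0x9d
body[3] add  r2, r1, #59 → r2=0x7d
epilogue: pop r5=0x8a, sp=0xcd
r5 is callee-saved → restored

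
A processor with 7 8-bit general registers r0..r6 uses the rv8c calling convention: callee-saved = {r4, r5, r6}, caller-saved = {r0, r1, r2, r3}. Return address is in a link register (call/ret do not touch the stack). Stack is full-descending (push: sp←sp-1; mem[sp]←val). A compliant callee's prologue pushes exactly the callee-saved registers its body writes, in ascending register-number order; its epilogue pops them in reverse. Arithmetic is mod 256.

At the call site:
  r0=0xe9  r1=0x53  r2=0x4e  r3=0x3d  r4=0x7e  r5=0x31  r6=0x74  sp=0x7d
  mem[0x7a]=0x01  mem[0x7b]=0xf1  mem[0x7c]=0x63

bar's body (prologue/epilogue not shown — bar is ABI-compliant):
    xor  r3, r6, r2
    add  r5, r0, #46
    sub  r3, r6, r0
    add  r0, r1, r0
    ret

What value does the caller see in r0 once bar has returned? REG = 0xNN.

prologue: push r5 → mem[0x7c]=0x31, sp=0x7c
body[0] xor  r3, r6, r2 → r3=0x3a
body[1] add  r5, r0, #46 → r5=0x17
body[2] sub  r3, r6, r0 → r3=0x8b
body[3] add  r0, r1, r0 → r0=0x3c
epilogue: pop r5=0x31, sp=0x7d
r0 is caller-saved → body value

REG = 0x3c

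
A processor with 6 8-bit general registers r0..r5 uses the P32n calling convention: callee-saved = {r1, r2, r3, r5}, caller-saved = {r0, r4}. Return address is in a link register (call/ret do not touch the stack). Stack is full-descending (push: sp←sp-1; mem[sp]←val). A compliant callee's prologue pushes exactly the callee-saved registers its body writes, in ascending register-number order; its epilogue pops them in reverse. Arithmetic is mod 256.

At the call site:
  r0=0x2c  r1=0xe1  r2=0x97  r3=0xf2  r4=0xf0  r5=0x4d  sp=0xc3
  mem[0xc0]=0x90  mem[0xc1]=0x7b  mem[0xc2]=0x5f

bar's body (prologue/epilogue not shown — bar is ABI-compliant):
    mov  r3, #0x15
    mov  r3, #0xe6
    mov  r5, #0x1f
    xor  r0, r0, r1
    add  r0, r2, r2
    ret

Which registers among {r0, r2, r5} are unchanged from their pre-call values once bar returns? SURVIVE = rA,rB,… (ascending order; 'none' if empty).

prologue: push r3 -> mem[0xc2]=0xf2, sp=0xc2
prologue: push r5 -> mem[0xc1]=0x4d, sp=0xc1
body[0] mov  r3, #0x15 -> r3=0x15
body[1] mov  r3, #0xe6 -> r3=0xe6
body[2] mov  r5, #0x1f -> r5=0x1f
body[3] xor  r0, r0, r1 -> r0=0xcd
body[4] add  r0, r2, r2 -> r0=0x2e
epilogue: pop r5=0x4d, sp=0xc2
epilogue: pop r3=0xf2, sp=0xc3
r0: caller-saved, written=True
r2: callee-saved, written=False
r5: callee-saved, written=True

SURVIVE = r2,r5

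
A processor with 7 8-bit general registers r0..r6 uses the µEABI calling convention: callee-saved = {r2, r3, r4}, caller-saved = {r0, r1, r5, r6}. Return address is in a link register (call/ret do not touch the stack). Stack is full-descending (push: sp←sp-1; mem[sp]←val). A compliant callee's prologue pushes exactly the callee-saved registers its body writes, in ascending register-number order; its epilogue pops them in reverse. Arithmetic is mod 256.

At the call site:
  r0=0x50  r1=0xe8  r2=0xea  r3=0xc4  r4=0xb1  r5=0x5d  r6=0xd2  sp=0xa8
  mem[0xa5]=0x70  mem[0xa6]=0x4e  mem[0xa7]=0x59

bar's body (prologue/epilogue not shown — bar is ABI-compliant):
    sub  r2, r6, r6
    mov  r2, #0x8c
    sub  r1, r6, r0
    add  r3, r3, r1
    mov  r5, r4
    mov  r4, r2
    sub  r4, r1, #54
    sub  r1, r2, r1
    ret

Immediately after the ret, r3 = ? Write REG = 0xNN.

REG = 0xc4

prologue: push r2 → mem[0xa7]=0xea, sp=0xa7
prologue: push r3 → mem[0xa6]=0xc4, sp=0xa6
prologue: push r4 → mem[0xa5]=0xb1, sp=0xa5
body[0] sub  r2, r6, r6 → r2=0x00
body[1] mov  r2, #0x8c → r2=0x8c
body[2] sub  r1, r6, r0 → r1=0x82
body[3] add  r3, r3, r1 → r3=0x46
body[4] mov  r5, r4 → r5=0xb1
body[5] mov  r4, r2 → r4=0x8c
body[6] sub  r4, r1, #54 → r4=0x4c
body[7] sub  r1, r2, r1 → r1=0x0a
epilogue: pop r4=0xb1, sp=0xa6
epilogue: pop r3=0xc4, sp=0xa7
epilogue: pop r2=0xea, sp=0xa8
r3 is callee-saved → restored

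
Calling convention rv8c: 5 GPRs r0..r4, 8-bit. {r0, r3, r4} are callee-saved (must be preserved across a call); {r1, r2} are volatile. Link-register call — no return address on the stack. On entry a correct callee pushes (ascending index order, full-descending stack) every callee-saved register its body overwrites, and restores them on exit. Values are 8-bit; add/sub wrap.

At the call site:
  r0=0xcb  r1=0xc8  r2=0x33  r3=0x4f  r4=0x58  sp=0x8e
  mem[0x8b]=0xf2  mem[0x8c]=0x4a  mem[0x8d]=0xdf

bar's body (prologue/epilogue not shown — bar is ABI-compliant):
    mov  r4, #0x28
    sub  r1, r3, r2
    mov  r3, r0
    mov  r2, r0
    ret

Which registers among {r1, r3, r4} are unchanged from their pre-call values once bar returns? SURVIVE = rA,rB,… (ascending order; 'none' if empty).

SURVIVE = r3,r4

prologue: push r3 → mem[0x8d]=0x4f, sp=0x8d
prologue: push r4 → mem[0x8c]=0x58, sp=0x8c
body[0] mov  r4, #0x28 → r4=0x28
body[1] sub  r1, r3, r2 → r1=0x1c
body[2] mov  r3, r0 → r3=0xcb
body[3] mov  r2, r0 → r2=0xcb
epilogue: pop r4=0x58, sp=0x8d
epilogue: pop r3=0x4f, sp=0x8e
r1: caller-saved, written=True
r3: callee-saved, written=True
r4: callee-saved, written=True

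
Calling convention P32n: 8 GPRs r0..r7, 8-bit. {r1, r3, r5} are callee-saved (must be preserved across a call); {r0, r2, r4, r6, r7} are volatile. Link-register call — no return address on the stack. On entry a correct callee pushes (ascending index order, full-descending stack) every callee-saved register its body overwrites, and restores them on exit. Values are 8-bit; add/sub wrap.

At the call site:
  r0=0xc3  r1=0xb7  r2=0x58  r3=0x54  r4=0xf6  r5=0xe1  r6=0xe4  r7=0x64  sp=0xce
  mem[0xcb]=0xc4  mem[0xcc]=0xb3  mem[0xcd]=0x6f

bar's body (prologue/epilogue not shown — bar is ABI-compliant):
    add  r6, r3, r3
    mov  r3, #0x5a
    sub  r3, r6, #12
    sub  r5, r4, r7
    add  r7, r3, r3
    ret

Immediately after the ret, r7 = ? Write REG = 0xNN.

REG = 0x38

prologue: push r3 → mem[0xcd]=0x54, sp=0xcd
prologue: push r5 → mem[0xcc]=0xe1, sp=0xcc
body[0] add  r6, r3, r3 → r6=0xa8
body[1] mov  r3, #0x5a → r3=0x5a
body[2] sub  r3, r6, #12 → r3=0x9c
body[3] sub  r5, r4, r7 → r5=0x92
body[4] add  r7, r3, r3 → r7=0x38
epilogue: pop r5=0xe1, sp=0xcd
epilogue: pop r3=0x54, sp=0xce
r7 is caller-saved → body value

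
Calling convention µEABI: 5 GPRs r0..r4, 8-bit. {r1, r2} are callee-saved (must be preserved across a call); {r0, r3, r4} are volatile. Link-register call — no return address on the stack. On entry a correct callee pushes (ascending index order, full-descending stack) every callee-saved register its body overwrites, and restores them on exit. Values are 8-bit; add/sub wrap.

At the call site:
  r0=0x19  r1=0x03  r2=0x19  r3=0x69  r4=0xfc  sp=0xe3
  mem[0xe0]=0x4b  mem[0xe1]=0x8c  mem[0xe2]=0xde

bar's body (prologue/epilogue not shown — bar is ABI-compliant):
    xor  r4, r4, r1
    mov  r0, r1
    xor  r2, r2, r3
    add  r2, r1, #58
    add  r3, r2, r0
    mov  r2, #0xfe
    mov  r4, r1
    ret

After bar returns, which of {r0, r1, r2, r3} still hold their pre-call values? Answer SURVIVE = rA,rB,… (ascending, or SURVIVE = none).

SURVIVE = r1,r2

prologue: push r2 → mem[0xe2]=0x19, sp=0xe2
body[0] xor  r4, r4, r1 → r4=0xff
body[1] mov  r0, r1 → r0=0x03
body[2] xor  r2, r2, r3 → r2=0x70
body[3] add  r2, r1, #58 → r2=0x3d
body[4] add  r3, r2, r0 → r3=0x40
body[5] mov  r2, #0xfe → r2=0xfe
body[6] mov  r4, r1 → r4=0x03
epilogue: pop r2=0x19, sp=0xe3
r0: caller-saved, written=True
r1: callee-saved, written=False
r2: callee-saved, written=True
r3: caller-saved, written=True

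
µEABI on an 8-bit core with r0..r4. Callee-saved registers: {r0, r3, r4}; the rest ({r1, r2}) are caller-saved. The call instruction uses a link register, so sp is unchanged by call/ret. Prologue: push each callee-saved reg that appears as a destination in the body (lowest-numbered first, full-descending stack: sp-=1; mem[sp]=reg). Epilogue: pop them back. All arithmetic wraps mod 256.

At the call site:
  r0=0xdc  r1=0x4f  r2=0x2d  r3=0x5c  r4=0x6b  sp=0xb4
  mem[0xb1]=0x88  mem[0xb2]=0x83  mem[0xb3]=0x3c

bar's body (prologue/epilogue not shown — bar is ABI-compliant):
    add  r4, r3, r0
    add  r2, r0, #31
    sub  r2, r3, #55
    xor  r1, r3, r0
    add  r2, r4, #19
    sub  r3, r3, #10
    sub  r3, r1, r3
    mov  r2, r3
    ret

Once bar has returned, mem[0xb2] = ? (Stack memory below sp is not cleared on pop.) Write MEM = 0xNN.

MEM = 0x6b

prologue: push r3 -> mem[0xb3]=0x5c, sp=0xb3
prologue: push r4 -> mem[0xb2]=0x6b, sp=0xb2
body[0] add  r4, r3, r0 -> r4=0x38
body[1] add  r2, r0, #31 -> r2=0xfb
body[2] sub  r2, r3, #55 -> r2=0x25
body[3] xor  r1, r3, r0 -> r1=0x80
body[4] add  r2, r4, #19 -> r2=0x4b
body[5] sub  r3, r3, #10 -> r3=0x52
body[6] sub  r3, r1, r3 -> r3=0x2e
body[7] mov  r2, r3 -> r2=0x2e
epilogue: pop r4=0x6b, sp=0xb3
epilogue: pop r3=0x5c, sp=0xb4
prologue pushed ['r3', 'r4'] at ['0xb3', '0xb2']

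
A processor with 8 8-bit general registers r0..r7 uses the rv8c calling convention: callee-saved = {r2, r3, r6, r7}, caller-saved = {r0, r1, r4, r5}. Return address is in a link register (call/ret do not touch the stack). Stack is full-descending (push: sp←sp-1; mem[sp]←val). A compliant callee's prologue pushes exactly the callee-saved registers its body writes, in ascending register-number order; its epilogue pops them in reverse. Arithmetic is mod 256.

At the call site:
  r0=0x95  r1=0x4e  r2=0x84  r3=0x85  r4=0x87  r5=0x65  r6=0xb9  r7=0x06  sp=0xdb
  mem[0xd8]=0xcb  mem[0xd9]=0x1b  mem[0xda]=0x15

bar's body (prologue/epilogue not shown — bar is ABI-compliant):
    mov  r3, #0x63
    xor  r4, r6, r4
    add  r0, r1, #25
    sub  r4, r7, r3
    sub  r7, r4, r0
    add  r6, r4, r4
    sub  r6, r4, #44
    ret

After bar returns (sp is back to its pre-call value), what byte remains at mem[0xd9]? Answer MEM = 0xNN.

prologue: push r3 -> mem[0xda]=0x85, sp=0xda
prologue: push r6 -> mem[0xd9]=0xb9, sp=0xd9
prologue: push r7 -> mem[0xd8]=0x06, sp=0xd8
body[0] mov  r3, #0x63 -> r3=0x63
body[1] xor  r4, r6, r4 -> r4=0x3e
body[2] add  r0, r1, #25 -> r0=0x67
body[3] sub  r4, r7, r3 -> r4=0xa3
body[4] sub  r7, r4, r0 -> r7=0x3c
body[5] add  r6, r4, r4 -> r6=0x46
body[6] sub  r6, r4, #44 -> r6=0x77
epilogue: pop r7=0x06, sp=0xd9
epilogue: pop r6=0xb9, sp=0xda
epilogue: pop r3=0x85, sp=0xdb
prologue pushed ['r3', 'r6', 'r7'] at ['0xda', '0xd9', '0xd8']

MEM = 0xb9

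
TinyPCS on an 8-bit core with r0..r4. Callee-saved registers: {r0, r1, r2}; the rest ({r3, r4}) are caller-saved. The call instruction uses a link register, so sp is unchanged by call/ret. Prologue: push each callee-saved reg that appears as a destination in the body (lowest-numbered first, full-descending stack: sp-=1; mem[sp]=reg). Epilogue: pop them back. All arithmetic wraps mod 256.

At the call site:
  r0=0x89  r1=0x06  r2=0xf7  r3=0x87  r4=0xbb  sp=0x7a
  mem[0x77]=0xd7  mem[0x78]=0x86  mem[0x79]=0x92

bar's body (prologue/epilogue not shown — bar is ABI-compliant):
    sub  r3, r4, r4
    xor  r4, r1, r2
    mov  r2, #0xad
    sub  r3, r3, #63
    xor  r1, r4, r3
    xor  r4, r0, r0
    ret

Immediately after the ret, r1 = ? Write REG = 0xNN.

REG = 0x06

prologue: push r1 -> mem[0x79]=0x06, sp=0x79
prologue: push r2 -> mem[0x78]=0xf7, sp=0x78
body[0] sub  r3, r4, r4 -> r3=0x00
body[1] xor  r4, r1, r2 -> r4=0xf1
body[2] mov  r2, #0xad -> r2=0xad
body[3] sub  r3, r3, #63 -> r3=0xc1
body[4] xor  r1, r4, r3 -> r1=0x30
body[5] xor  r4, r0, r0 -> r4=0x00
epilogue: pop r2=0xf7, sp=0x79
epilogue: pop r1=0x06, sp=0x7a
r1 is callee-saved -> restored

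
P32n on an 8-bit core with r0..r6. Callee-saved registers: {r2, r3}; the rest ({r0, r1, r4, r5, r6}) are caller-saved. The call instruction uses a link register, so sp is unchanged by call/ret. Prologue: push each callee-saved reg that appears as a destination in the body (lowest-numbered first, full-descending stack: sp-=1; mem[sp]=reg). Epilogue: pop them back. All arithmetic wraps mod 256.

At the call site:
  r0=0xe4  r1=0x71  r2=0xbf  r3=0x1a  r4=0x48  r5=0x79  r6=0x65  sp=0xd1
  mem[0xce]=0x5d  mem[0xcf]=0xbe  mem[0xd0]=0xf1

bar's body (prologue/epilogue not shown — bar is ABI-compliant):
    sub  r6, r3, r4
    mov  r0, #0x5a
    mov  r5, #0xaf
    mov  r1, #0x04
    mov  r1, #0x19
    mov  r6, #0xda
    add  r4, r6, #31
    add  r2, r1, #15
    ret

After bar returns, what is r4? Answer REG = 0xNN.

prologue: push r2 → mem[0xd0]=0xbf, sp=0xd0
body[0] sub  r6, r3, r4 → r6=0xd2
body[1] mov  r0, #0x5a → r0=0x5a
body[2] mov  r5, #0xaf → r5=0xaf
body[3] mov  r1, #0x04 → r1=0x04
body[4] mov  r1, #0x19 → r1=0x19
body[5] mov  r6, #0xda → r6=0xda
body[6] add  r4, r6, #31 → r4=0xf9
body[7] add  r2, r1, #15 → r2=0x28
epilogue: pop r2=0xbf, sp=0xd1
r4 is caller-saved → body value

REG = 0xf9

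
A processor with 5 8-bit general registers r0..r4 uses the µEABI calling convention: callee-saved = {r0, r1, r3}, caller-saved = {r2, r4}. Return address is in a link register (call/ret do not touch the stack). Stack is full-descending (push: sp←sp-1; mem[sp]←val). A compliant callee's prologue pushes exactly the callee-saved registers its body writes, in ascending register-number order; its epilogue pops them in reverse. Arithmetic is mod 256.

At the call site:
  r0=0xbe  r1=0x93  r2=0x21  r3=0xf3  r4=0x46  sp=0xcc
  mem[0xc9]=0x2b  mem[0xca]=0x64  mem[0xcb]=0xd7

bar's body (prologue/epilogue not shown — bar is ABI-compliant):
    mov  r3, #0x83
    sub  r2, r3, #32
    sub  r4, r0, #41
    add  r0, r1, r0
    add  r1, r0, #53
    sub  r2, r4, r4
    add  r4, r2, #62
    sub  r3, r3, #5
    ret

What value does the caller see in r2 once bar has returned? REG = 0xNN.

REG = 0x00

prologue: push r0 -> mem[0xcb]=0xbe, sp=0xcb
prologue: push r1 -> mem[0xca]=0x93, sp=0xca
prologue: push r3 -> mem[0xc9]=0xf3, sp=0xc9
body[0] mov  r3, #0x83 -> r3=0x83
body[1] sub  r2, r3, #32 -> r2=0x63
body[2] sub  r4, r0, #41 -> r4=0x95
body[3] add  r0, r1, r0 -> r0=0x51
body[4] add  r1, r0, #53 -> r1=0x86
body[5] sub  r2, r4, r4 -> r2=0x00
body[6] add  r4, r2, #62 -> r4=0x3e
body[7] sub  r3, r3, #5 -> r3=0x7e
epilogue: pop r3=0xf3, sp=0xca
epilogue: pop r1=0x93, sp=0xcb
epilogue: pop r0=0xbe, sp=0xcc
r2 is caller-saved -> body value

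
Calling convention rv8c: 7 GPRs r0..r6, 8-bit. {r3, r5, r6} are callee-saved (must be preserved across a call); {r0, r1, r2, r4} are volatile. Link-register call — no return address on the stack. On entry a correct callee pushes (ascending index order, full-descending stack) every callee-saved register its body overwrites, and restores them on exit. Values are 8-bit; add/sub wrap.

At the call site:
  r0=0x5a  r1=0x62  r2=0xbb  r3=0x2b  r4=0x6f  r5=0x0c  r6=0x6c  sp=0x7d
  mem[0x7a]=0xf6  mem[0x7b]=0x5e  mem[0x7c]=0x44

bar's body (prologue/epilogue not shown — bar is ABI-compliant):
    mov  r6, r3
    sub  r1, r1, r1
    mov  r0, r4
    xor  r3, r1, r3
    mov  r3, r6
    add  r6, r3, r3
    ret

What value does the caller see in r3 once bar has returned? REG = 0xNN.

prologue: push r3 -> mem[0x7c]=0x2b, sp=0x7c
prologue: push r6 -> mem[0x7b]=0x6c, sp=0x7b
body[0] mov  r6, r3 -> r6=0x2b
body[1] sub  r1, r1, r1 -> r1=0x00
body[2] mov  r0, r4 -> r0=0x6f
body[3] xor  r3, r1, r3 -> r3=0x2b
body[4] mov  r3, r6 -> r3=0x2b
body[5] add  r6, r3, r3 -> r6=0x56
epilogue: pop r6=0x6c, sp=0x7c
epilogue: pop r3=0x2b, sp=0x7d
r3 is callee-saved -> restored

REG = 0x2b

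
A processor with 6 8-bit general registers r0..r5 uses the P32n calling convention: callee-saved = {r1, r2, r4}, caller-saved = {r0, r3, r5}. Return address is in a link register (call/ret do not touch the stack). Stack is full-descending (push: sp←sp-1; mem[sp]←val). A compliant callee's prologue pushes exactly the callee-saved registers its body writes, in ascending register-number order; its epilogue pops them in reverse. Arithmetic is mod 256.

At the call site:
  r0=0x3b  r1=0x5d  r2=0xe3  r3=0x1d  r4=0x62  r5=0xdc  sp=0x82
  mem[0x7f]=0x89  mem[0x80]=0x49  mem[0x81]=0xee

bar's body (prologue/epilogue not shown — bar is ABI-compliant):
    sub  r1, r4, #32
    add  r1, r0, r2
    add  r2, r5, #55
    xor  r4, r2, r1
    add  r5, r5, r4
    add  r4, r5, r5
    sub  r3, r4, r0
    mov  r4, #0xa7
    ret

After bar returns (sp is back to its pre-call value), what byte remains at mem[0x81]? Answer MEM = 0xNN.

MEM = 0x5d

prologue: push r1 → mem[0x81]=0x5d, sp=0x81
prologue: push r2 → mem[0x80]=0xe3, sp=0x80
prologue: push r4 → mem[0x7f]=0x62, sp=0x7f
body[0] sub  r1, r4, #32 → r1=0x42
body[1] add  r1, r0, r2 → r1=0x1e
body[2] add  r2, r5, #55 → r2=0x13
body[3] xor  r4, r2, r1 → r4=0x0d
body[4] add  r5, r5, r4 → r5=0xe9
body[5] add  r4, r5, r5 → r4=0xd2
body[6] sub  r3, r4, r0 → r3=0x97
body[7] mov  r4, #0xa7 → r4=0xa7
epilogue: pop r4=0x62, sp=0x80
epilogue: pop r2=0xe3, sp=0x81
epilogue: pop r1=0x5d, sp=0x82
prologue pushed ['r1', 'r2', 'r4'] at ['0x81', '0x80', '0x7f']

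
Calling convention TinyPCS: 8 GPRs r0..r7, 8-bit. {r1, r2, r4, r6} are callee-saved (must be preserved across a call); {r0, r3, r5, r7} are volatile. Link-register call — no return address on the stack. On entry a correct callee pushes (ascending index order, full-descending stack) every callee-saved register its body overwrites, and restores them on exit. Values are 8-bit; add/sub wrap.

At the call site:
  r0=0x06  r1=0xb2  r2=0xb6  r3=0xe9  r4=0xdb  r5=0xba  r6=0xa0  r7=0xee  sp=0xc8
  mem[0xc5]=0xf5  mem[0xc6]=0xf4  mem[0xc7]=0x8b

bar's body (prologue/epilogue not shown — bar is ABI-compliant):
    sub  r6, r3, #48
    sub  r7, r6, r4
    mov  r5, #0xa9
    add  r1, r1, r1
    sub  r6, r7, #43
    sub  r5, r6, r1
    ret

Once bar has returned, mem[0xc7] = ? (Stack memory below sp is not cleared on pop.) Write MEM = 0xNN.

MEM = 0xb2

prologue: push r1 -> mem[0xc7]=0xb2, sp=0xc7
prologue: push r6 -> mem[0xc6]=0xa0, sp=0xc6
body[0] sub  r6, r3, #48 -> r6=0xb9
body[1] sub  r7, r6, r4 -> r7=0xde
body[2] mov  r5, #0xa9 -> r5=0xa9
body[3] add  r1, r1, r1 -> r1=0x64
body[4] sub  r6, r7, #43 -> r6=0xb3
body[5] sub  r5, r6, r1 -> r5=0x4f
epilogue: pop r6=0xa0, sp=0xc7
epilogue: pop r1=0xb2, sp=0xc8
prologue pushed ['r1', 'r6'] at ['0xc7', '0xc6']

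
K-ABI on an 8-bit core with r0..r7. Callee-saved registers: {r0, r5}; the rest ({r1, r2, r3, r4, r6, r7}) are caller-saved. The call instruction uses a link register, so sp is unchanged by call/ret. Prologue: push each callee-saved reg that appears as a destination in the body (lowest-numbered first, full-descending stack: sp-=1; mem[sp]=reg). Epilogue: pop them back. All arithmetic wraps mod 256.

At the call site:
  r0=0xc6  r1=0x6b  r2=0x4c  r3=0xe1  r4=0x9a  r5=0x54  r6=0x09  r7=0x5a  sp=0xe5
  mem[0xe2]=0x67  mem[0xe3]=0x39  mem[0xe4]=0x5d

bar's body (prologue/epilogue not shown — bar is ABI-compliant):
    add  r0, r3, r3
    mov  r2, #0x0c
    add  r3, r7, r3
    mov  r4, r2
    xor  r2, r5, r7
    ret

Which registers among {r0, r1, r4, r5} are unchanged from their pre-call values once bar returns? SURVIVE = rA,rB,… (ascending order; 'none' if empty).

SURVIVE = r0,r1,r5

prologue: push r0 -> mem[0xe4]=0xc6, sp=0xe4
body[0] add  r0, r3, r3 -> r0=0xc2
body[1] mov  r2, #0x0c -> r2=0x0c
body[2] add  r3, r7, r3 -> r3=0x3b
body[3] mov  r4, r2 -> r4=0x0c
body[4] xor  r2, r5, r7 -> r2=0x0e
epilogue: pop r0=0xc6, sp=0xe5
r0: callee-saved, written=True
r1: caller-saved, written=False
r4: caller-saved, written=True
r5: callee-saved, written=False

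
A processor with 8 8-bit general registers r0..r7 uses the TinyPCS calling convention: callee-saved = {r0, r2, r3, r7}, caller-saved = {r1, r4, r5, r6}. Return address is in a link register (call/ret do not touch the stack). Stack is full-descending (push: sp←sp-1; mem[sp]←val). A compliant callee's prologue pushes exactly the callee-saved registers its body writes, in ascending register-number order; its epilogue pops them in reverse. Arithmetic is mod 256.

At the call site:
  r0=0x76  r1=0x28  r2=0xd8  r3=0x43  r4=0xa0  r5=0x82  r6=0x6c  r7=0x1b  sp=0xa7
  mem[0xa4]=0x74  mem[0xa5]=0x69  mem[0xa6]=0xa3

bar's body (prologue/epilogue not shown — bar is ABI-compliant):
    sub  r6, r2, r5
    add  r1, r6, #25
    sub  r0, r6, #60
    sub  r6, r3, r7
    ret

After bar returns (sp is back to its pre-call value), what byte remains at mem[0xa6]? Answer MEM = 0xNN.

MEM = 0x76

prologue: push r0 -> mem[0xa6]=0x76, sp=0xa6
body[0] sub  r6, r2, r5 -> r6=0x56
body[1] add  r1, r6, #25 -> r1=0x6f
body[2] sub  r0, r6, #60 -> r0=0x1a
body[3] sub  r6, r3, r7 -> r6=0x28
epilogue: pop r0=0x76, sp=0xa7
prologue pushed ['r0'] at ['0xa6']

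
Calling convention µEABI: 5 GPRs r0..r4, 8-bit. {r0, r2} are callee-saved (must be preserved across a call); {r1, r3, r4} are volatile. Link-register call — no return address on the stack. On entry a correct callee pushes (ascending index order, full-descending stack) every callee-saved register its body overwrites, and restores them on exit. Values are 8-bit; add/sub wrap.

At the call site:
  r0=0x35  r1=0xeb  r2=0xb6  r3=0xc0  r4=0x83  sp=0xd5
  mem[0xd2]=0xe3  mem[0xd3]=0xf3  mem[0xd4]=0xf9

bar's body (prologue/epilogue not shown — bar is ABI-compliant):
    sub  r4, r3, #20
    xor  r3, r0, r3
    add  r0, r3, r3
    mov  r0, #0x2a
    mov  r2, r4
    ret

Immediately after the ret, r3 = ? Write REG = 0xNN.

REG = 0xf5

prologue: push r0 -> mem[0xd4]=0x35, sp=0xd4
prologue: push r2 -> mem[0xd3]=0xb6, sp=0xd3
body[0] sub  r4, r3, #20 -> r4=0xac
body[1] xor  r3, r0, r3 -> r3=0xf5
body[2] add  r0, r3, r3 -> r0=0xea
body[3] mov  r0, #0x2a -> r0=0x2a
body[4] mov  r2, r4 -> r2=0xac
epilogue: pop r2=0xb6, sp=0xd4
epilogue: pop r0=0x35, sp=0xd5
r3 is caller-saved -> body value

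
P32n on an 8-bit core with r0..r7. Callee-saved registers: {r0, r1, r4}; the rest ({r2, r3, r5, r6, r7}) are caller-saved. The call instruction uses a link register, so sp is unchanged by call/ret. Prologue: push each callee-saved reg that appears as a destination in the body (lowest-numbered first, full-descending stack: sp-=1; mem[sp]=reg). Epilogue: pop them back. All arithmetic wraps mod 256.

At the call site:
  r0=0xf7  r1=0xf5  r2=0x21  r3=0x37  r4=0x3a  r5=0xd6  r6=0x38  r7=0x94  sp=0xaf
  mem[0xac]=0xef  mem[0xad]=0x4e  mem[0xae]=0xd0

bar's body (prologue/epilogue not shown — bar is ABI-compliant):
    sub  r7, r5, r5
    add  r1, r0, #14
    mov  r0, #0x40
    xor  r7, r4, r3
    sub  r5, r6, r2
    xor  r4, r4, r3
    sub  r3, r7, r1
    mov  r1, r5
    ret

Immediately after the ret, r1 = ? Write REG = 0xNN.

REG = 0xf5

prologue: push r0 -> mem[0xae]=0xf7, sp=0xae
prologue: push r1 -> mem[0xad]=0xf5, sp=0xad
prologue: push r4 -> mem[0xac]=0x3a, sp=0xac
body[0] sub  r7, r5, r5 -> r7=0x00
body[1] add  r1, r0, #14 -> r1=0x05
body[2] mov  r0, #0x40 -> r0=0x40
body[3] xor  r7, r4, r3 -> r7=0x0d
body[4] sub  r5, r6, r2 -> r5=0x17
body[5] xor  r4, r4, r3 -> r4=0x0d
body[6] sub  r3, r7, r1 -> r3=0x08
body[7] mov  r1, r5 -> r1=0x17
epilogue: pop r4=0x3a, sp=0xad
epilogue: pop r1=0xf5, sp=0xae
epilogue: pop r0=0xf7, sp=0xaf
r1 is callee-saved -> restored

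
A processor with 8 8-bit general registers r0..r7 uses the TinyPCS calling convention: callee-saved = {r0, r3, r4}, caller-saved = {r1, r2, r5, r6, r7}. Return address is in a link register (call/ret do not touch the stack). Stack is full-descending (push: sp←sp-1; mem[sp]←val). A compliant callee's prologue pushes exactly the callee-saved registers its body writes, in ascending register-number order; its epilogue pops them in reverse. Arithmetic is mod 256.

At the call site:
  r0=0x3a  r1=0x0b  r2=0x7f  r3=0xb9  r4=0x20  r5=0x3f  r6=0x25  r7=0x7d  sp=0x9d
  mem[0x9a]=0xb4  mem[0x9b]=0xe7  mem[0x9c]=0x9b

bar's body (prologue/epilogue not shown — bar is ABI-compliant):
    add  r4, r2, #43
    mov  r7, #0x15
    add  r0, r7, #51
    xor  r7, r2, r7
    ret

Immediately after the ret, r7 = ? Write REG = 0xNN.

prologue: push r0 -> mem[0x9c]=0x3a, sp=0x9c
prologue: push r4 -> mem[0x9b]=0x20, sp=0x9b
body[0] add  r4, r2, #43 -> r4=0xaa
body[1] mov  r7, #0x15 -> r7=0x15
body[2] add  r0, r7, #51 -> r0=0x48
body[3] xor  r7, r2, r7 -> r7=0x6a
epilogue: pop r4=0x20, sp=0x9c
epilogue: pop r0=0x3a, sp=0x9d
r7 is caller-saved -> body value

REG = 0x6a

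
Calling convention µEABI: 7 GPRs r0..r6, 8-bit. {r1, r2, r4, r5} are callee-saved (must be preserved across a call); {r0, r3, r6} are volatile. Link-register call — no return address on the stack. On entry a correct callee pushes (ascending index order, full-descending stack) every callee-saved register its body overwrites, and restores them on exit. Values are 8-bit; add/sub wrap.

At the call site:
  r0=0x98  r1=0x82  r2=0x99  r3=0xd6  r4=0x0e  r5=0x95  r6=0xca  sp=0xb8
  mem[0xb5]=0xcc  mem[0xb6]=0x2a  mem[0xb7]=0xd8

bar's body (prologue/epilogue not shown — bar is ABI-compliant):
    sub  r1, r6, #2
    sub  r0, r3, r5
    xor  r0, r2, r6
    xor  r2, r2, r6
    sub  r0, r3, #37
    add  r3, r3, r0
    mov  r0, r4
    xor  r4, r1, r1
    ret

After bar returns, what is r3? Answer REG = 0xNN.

REG = 0x87

prologue: push r1 → mem[0xb7]=0x82, sp=0xb7
prologue: push r2 → mem[0xb6]=0x99, sp=0xb6
prologue: push r4 → mem[0xb5]=0x0e, sp=0xb5
body[0] sub  r1, r6, #2 → r1=0xc8
body[1] sub  r0, r3, r5 → r0=0x41
body[2] xor  r0, r2, r6 → r0=0x53
body[3] xor  r2, r2, r6 → r2=0x53
body[4] sub  r0, r3, #37 → r0=0xb1
body[5] add  r3, r3, r0 → r3=0x87
body[6] mov  r0, r4 → r0=0x0e
body[7] xor  r4, r1, r1 → r4=0x00
epilogue: pop r4=0x0e, sp=0xb6
epilogue: pop r2=0x99, sp=0xb7
epilogue: pop r1=0x82, sp=0xb8
r3 is caller-saved → body value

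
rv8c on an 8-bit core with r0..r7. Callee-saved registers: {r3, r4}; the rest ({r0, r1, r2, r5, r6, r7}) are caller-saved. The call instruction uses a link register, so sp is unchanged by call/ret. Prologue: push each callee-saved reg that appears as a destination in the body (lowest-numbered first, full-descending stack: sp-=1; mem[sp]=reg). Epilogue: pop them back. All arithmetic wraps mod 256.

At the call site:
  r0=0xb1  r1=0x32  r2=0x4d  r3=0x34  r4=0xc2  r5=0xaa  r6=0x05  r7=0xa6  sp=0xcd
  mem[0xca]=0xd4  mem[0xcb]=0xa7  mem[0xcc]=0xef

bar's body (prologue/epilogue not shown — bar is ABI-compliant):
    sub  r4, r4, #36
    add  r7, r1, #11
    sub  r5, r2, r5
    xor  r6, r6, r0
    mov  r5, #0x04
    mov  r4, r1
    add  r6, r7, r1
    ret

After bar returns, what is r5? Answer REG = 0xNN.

prologue: push r4 → mem[0xcc]=0xc2, sp=0xcc
body[0] sub  r4, r4, #36 → r4=0x9e
body[1] add  r7, r1, #11 → r7=0x3d
body[2] sub  r5, r2, r5 → r5=0xa3
body[3] xor  r6, r6, r0 → r6=0xb4
body[4] mov  r5, #0x04 → r5=0x04
body[5] mov  r4, r1 → r4=0x32
body[6] add  r6, r7, r1 → r6=0x6f
epilogue: pop r4=0xc2, sp=0xcd
r5 is caller-saved → body value

REG = 0x04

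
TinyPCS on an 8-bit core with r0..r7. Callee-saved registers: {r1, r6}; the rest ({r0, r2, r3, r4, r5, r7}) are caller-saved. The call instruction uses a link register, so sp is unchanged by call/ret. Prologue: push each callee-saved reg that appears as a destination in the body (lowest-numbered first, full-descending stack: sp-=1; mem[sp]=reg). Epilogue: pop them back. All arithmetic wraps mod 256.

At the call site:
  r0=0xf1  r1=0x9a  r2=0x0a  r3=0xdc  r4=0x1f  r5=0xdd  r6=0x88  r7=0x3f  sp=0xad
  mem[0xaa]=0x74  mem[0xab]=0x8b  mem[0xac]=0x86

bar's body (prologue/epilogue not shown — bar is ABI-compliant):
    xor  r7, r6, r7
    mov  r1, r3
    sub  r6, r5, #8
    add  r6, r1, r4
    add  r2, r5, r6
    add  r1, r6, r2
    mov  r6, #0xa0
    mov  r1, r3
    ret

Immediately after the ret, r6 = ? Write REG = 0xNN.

REG = 0x88

prologue: push r1 -> mem[0xac]=0x9a, sp=0xac
prologue: push r6 -> mem[0xab]=0x88, sp=0xab
body[0] xor  r7, r6, r7 -> r7=0xb7
body[1] mov  r1, r3 -> r1=0xdc
body[2] sub  r6, r5, #8 -> r6=0xd5
body[3] add  r6, r1, r4 -> r6=0xfb
body[4] add  r2, r5, r6 -> r2=0xd8
body[5] add  r1, r6, r2 -> r1=0xd3
body[6] mov  r6, #0xa0 -> r6=0xa0
body[7] mov  r1, r3 -> r1=0xdc
epilogue: pop r6=0x88, sp=0xac
epilogue: pop r1=0x9a, sp=0xad
r6 is callee-saved -> restored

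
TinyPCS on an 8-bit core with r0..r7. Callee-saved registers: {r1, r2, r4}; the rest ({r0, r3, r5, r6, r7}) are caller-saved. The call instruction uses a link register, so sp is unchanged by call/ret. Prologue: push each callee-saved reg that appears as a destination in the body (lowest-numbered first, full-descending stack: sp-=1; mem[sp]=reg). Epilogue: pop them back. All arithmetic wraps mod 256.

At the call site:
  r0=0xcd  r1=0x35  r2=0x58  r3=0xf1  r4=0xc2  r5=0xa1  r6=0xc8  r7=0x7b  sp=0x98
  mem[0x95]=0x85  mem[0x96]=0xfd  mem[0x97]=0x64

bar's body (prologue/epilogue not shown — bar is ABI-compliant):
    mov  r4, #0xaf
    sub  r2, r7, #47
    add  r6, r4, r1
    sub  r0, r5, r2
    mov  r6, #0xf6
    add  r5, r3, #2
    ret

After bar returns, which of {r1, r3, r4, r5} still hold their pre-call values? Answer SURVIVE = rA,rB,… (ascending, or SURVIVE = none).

SURVIVE = r1,r3,r4

prologue: push r2 → mem[0x97]=0x58, sp=0x97
prologue: push r4 → mem[0x96]=0xc2, sp=0x96
body[0] mov  r4, #0xaf → r4=0xaf
body[1] sub  r2, r7, #47 → r2=0x4c
body[2] add  r6, r4, r1 → r6=0xe4
body[3] sub  r0, r5, r2 → r0=0x55
body[4] mov  r6, #0xf6 → r6=0xf6
body[5] add  r5, r3, #2 → r5=0xf3
epilogue: pop r4=0xc2, sp=0x97
epilogue: pop r2=0x58, sp=0x98
r1: callee-saved, written=False
r3: caller-saved, written=False
r4: callee-saved, written=True
r5: caller-saved, written=True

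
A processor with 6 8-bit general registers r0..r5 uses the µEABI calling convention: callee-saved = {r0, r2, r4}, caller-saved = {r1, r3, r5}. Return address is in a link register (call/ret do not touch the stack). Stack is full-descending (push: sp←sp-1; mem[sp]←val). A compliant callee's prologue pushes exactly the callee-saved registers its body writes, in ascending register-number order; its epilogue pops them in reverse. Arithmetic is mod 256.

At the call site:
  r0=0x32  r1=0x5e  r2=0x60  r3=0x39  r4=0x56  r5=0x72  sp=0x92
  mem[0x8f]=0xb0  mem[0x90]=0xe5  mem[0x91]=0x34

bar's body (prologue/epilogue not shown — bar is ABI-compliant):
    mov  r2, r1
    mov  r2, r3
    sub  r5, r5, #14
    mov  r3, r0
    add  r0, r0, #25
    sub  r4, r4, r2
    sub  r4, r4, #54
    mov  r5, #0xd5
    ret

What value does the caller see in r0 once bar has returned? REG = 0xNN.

prologue: push r0 → mem[0x91]=0x32, sp=0x91
prologue: push r2 → mem[0x90]=0x60, sp=0x90
prologue: push r4 → mem[0x8f]=0x56, sp=0x8f
body[0] mov  r2, r1 → r2=0x5e
body[1] mov  r2, r3 → r2=0x39
body[2] sub  r5, r5, #14 → r5=0x64
body[3] mov  r3, r0 → r3=0x32
body[4] add  r0, r0, #25 → r0=0x4b
body[5] sub  r4, r4, r2 → r4=0x1d
body[6] sub  r4, r4, #54 → r4=0xe7
body[7] mov  r5, #0xd5 → r5=0xd5
epilogue: pop r4=0x56, sp=0x90
epilogue: pop r2=0x60, sp=0x91
epilogue: pop r0=0x32, sp=0x92
r0 is callee-saved → restored

REG = 0x32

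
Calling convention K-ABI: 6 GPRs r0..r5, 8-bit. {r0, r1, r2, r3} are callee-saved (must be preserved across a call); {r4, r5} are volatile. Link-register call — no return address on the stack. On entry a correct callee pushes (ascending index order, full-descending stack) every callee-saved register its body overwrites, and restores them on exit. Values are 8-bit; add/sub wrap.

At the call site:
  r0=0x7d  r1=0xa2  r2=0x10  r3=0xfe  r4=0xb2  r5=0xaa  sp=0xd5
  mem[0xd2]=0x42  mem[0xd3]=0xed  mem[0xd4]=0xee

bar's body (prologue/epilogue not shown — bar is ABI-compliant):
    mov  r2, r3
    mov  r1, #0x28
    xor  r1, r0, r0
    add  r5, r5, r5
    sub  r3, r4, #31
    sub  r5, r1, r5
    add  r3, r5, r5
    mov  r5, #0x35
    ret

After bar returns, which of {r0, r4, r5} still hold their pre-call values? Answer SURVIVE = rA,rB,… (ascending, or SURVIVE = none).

SURVIVE = r0,r4

prologue: push r1 → mem[0xd4]=0xa2, sp=0xd4
prologue: push r2 → mem[0xd3]=0x10, sp=0xd3
prologue: push r3 → mem[0xd2]=0xfe, sp=0xd2
body[0] mov  r2, r3 → r2=0xfe
body[1] mov  r1, #0x28 → r1=0x28
body[2] xor  r1, r0, r0 → r1=0x00
body[3] add  r5, r5, r5 → r5=0x54
body[4] sub  r3, r4, #31 → r3=0x93
body[5] sub  r5, r1, r5 → r5=0xac
body[6] add  r3, r5, r5 → r3=0x58
body[7] mov  r5, #0x35 → r5=0x35
epilogue: pop r3=0xfe, sp=0xd3
epilogue: pop r2=0x10, sp=0xd4
epilogue: pop r1=0xa2, sp=0xd5
r0: callee-saved, written=False
r4: caller-saved, written=False
r5: caller-saved, written=True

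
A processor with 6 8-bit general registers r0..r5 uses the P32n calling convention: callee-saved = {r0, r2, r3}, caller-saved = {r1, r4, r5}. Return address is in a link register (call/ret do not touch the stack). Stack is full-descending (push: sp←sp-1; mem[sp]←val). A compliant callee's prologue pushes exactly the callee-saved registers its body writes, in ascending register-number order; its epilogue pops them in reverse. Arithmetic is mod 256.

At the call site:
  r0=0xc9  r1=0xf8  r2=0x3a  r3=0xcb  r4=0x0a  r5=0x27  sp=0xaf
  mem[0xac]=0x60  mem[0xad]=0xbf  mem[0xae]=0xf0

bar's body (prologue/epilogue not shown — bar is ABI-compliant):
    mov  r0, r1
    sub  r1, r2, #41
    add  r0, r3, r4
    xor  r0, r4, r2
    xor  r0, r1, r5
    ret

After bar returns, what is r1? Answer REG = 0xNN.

prologue: push r0 → mem[0xae]=0xc9, sp=0xae
body[0] mov  r0, r1 → r0=0xf8
body[1] sub  r1, r2, #41 → r1=0x11
body[2] add  r0, r3, r4 → r0=0xd5
body[3] xor  r0, r4, r2 → r0=0x30
body[4] xor  r0, r1, r5 → r0=0x36
epilogue: pop r0=0xc9, sp=0xaf
r1 is caller-saved → body value

REG = 0x11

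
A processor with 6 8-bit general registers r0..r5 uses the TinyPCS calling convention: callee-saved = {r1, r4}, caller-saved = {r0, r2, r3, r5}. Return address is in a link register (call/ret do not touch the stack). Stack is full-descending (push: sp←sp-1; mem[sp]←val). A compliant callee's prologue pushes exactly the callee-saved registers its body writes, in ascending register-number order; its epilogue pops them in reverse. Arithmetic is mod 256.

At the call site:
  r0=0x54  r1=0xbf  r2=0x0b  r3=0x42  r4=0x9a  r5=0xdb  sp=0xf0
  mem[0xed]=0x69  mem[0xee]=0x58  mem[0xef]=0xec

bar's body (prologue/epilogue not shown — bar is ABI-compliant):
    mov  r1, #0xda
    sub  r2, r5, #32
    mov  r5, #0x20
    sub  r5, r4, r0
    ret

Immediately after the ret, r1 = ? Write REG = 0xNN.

prologue: push r1 → mem[0xef]=0xbf, sp=0xef
body[0] mov  r1, #0xda → r1=0xda
body[1] sub  r2, r5, #32 → r2=0xbb
body[2] mov  r5, #0x20 → r5=0x20
body[3] sub  r5, r4, r0 → r5=0x46
epilogue: pop r1=0xbf, sp=0xf0
r1 is callee-saved → restored

REG = 0xbf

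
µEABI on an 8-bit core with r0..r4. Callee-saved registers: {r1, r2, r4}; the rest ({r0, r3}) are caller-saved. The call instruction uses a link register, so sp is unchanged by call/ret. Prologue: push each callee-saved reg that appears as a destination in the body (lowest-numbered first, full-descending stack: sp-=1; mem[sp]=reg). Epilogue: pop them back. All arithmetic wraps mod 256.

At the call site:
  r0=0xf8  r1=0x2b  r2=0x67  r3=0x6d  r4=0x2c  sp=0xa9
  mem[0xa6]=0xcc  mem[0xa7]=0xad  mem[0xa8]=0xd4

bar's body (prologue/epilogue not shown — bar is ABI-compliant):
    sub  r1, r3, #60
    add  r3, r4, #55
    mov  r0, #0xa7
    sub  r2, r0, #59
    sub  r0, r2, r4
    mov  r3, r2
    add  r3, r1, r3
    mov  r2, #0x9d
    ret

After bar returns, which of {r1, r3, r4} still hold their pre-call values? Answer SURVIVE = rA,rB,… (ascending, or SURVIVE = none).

SURVIVE = r1,r4

prologue: push r1 → mem[0xa8]=0x2b, sp=0xa8
prologue: push r2 → mem[0xa7]=0x67, sp=0xa7
body[0] sub  r1, r3, #60 → r1=0x31
body[1] add  r3, r4, #55 → r3=0x63
body[2] mov  r0, #0xa7 → r0=0xa7
body[3] sub  r2, r0, #59 → r2=0x6c
body[4] sub  r0, r2, r4 → r0=0x40
body[5] mov  r3, r2 → r3=0x6c
body[6] add  r3, r1, r3 → r3=0x9d
body[7] mov  r2, #0x9d → r2=0x9d
epilogue: pop r2=0x67, sp=0xa8
epilogue: pop r1=0x2b, sp=0xa9
r1: callee-saved, written=True
r3: caller-saved, written=True
r4: callee-saved, written=False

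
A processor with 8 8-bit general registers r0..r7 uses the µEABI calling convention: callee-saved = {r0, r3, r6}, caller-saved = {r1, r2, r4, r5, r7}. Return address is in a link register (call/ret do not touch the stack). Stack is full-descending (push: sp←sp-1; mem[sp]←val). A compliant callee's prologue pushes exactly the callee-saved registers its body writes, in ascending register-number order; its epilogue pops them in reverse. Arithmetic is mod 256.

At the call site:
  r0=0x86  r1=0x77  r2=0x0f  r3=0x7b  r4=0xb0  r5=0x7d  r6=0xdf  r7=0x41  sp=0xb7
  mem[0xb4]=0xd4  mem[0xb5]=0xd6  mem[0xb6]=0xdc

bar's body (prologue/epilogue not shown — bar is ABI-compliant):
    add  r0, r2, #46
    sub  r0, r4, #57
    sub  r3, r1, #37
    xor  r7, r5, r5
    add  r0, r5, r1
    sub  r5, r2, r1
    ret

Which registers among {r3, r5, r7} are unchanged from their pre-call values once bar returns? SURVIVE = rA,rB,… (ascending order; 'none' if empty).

prologue: push r0 -> mem[0xb6]=0x86, sp=0xb6
prologue: push r3 -> mem[0xb5]=0x7b, sp=0xb5
body[0] add  r0, r2, #46 -> r0=0x3d
body[1] sub  r0, r4, #57 -> r0=0x77
body[2] sub  r3, r1, #37 -> r3=0x52
body[3] xor  r7, r5, r5 -> r7=0x00
body[4] add  r0, r5, r1 -> r0=0xf4
body[5] sub  r5, r2, r1 -> r5=0x98
epilogue: pop r3=0x7b, sp=0xb6
epilogue: pop r0=0x86, sp=0xb7
r3: callee-saved, written=True
r5: caller-saved, written=True
r7: caller-saved, written=True

SURVIVE = r3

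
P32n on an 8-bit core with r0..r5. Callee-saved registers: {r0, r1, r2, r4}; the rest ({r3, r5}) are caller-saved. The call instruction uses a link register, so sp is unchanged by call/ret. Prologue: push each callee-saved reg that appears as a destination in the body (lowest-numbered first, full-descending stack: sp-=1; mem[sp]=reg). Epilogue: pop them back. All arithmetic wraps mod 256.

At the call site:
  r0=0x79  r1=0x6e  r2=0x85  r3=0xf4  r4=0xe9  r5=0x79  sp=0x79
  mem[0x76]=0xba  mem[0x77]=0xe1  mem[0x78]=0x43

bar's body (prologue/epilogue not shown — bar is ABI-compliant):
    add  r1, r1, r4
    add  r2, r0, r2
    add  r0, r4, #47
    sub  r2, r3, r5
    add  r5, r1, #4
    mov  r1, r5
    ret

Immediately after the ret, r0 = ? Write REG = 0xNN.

REG = 0x79

prologue: push r0 → mem[0x78]=0x79, sp=0x78
prologue: push r1 → mem[0x77]=0x6e, sp=0x77
prologue: push r2 → mem[0x76]=0x85, sp=0x76
body[0] add  r1, r1, r4 → r1=0x57
body[1] add  r2, r0, r2 → r2=0xfe
body[2] add  r0, r4, #47 → r0=0x18
body[3] sub  r2, r3, r5 → r2=0x7b
body[4] add  r5, r1, #4 → r5=0x5b
body[5] mov  r1, r5 → r1=0x5b
epilogue: pop r2=0x85, sp=0x77
epilogue: pop r1=0x6e, sp=0x78
epilogue: pop r0=0x79, sp=0x79
r0 is callee-saved → restored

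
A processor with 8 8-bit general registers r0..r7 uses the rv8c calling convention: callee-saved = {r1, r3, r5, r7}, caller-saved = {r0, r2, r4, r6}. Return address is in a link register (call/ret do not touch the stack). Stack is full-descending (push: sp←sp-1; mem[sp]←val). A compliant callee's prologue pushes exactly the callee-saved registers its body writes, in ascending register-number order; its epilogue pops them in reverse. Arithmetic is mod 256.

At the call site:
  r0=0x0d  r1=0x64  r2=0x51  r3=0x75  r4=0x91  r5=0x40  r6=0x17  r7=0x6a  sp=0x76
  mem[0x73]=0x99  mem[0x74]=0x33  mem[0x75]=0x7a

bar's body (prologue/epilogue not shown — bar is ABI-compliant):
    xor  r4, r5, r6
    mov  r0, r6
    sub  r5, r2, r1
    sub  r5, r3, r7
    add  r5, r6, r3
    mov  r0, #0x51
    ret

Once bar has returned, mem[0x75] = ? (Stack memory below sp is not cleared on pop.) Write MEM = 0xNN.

prologue: push r5 -> mem[0x75]=0x40, sp=0x75
body[0] xor  r4, r5, r6 -> r4=0x57
body[1] mov  r0, r6 -> r0=0x17
body[2] sub  r5, r2, r1 -> r5=0xed
body[3] sub  r5, r3, r7 -> r5=0x0b
body[4] add  r5, r6, r3 -> r5=0x8c
body[5] mov  r0, #0x51 -> r0=0x51
epilogue: pop r5=0x40, sp=0x76
prologue pushed ['r5'] at ['0x75']

MEM = 0x40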